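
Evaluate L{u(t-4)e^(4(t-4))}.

u(t-a)f(t-a) with f(t)=e^(4t). L{e^(4t)} = 1/(s-4). By time shift: e^(-4s)/(s-4)

Final answer: e^(-4s)/(s-4)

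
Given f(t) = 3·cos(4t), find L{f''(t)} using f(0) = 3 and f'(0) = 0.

F(s) = 3s/(s² + 16). L{f''(t)} = s²F(s) - sf(0) - f'(0) = 3s³/(s² + 16) - 3s = (3s³ - 3s(s² + 16))/(s² + 16) = -48s/(s² + 16)

Final answer: -48s/(s² + 16)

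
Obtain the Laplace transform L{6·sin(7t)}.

L{sin(ωt)} = ω/(s² + ω²), so L{sin(7t)} = 7/(s² + 49). Then L{6·sin(7t)} = 6·7/(s² + 49) = 42/(s² + 49)

Final answer: 42/(s² + 49)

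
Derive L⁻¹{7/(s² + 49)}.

This is the form c·a/(s² + a²) with a = 7. L⁻¹ = sin(7t)

Final answer: sin(7t)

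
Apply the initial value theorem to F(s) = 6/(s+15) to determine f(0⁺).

f(0⁺) = lim_{s→∞} s·6/(s+15) = lim_{s→∞} 6s/(s+15) = 6

Final answer: 6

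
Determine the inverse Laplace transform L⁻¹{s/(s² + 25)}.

L⁻¹{s/(s² + 25)} = cos(5t)

Final answer: cos(5t)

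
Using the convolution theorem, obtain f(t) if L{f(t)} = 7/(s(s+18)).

7/(s(s+18)) = (7/s)·(1/(s+18)) = L{7}·L{e^(-18t)}. By convolution, f(t) = 7*e^(-18t) = ∫₀ᵗ 7·e^(-18τ) dτ = 7·(1 - e^(-18t))/18

Final answer: 7·(1 - e^(-18t))/18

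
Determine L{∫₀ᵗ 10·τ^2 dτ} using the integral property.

L{∫₀ᵗ f(τ)dτ} = F(s)/s with f(t) = 10t^2. F(s) = 20/s^3, so L{∫₀ᵗ 10·τ^2 dτ} = (20/s^3)/s = 20/s^4. (Check: ∫₀ᵗ 10·τ^2 dτ = 10t^3/3.)

Final answer: 20/s^4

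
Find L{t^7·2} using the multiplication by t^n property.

L{2} = 2/s. d^1/ds^1[1/s] = -1/s². d^2/ds^2[1/s] = 2/s^3. d^3/ds^3[1/s] = -6/s^4. d^4/ds^4[1/s] = 24/s^5. d^5/ds^5[1/s] = -120/s^6. d^6/ds^6[1/s] = 720/s^7. d^7/ds^7[1/s] = -5040/s^8. So L{t^7} = (-1)^{7}·-5040/s^8 = 5040/s^8. Then L{t^7·2} = 2·5040/s^8 = 10080/s^8

Final answer: 10080/s^8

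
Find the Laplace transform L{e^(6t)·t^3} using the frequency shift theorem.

L{e^(at)·t^n} = n!/(s-a)^(n+1), so L{e^(6t)·t^3} = 6/(s-6)^4

Final answer: 6/(s-6)^4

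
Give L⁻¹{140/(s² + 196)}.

This is the form c·a/(s² + a²) with a = 14, c = 10. L⁻¹ = 10·sin(14t)

Final answer: 10·sin(14t)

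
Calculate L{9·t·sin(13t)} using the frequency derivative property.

L{sin(13t)} = 13/(s² + 169). By L{t·f(t)} = -F'(s): -d/ds[13/(s² + 169)] = -(13)·(-2s)/(s² + 169)² = 26s/(s² + 169)². Then L{9·t·sin(13t)} = 9·26s/(s² + 169)² = 234s/(s² + 169)²

Final answer: 234s/(s² + 169)²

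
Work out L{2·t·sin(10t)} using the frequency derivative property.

L{sin(10t)} = 10/(s² + 100). By L{t·f(t)} = -F'(s): -d/ds[10/(s² + 100)] = -(10)·(-2s)/(s² + 100)² = 20s/(s² + 100)². Then L{2·t·sin(10t)} = 2·20s/(s² + 100)² = 40s/(s² + 100)²

Final answer: 40s/(s² + 100)²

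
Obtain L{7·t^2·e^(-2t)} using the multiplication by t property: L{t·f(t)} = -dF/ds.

Using L{t^n·e^(at)} = n!/(s-a)^(n+1), L{t^2·e^(-2t)} = 2/(s+2)^3, so L{7·t^2·e^(-2t)} = 7·2/(s+2)^3 = 14/(s+2)^3

Final answer: 14/(s+2)^3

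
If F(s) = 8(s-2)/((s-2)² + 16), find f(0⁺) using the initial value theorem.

f(0⁺) = lim_{s→∞} sF(s) = lim_{s→∞} 8s(s-2)/((s-2)² + 16) = 8

Final answer: 8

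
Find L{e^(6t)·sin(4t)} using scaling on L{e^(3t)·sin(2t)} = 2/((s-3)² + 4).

Scaling with a=2: L{e^(6t)·sin(4t)} = (1/2) · 2/((s/2-3)² + 4). Simplifying: 4/((s-6)² + 16)

Final answer: 4/((s-6)² + 16)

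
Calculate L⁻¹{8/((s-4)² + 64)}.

Form: b/((s-a)² + b²) → e^(at)sin(bt). With a=4, b=8

Final answer: e^(4t)·sin(8t)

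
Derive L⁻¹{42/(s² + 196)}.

This is the form c·a/(s² + a²) with a = 14, c = 3. L⁻¹ = 3·sin(14t)

Final answer: 3·sin(14t)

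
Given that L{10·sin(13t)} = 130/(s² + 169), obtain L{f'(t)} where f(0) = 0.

L{f'(t)} = s·F(s) - f(0) = s·130/(s² + 169) - 0 = 130s/(s² + 169)

Final answer: 130s/(s² + 169)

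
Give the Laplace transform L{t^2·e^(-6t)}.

L{t^n·e^(at)} = n!/(s-a)^(n+1), so L{t^2·e^(-6t)} = 2/(s+6)^3

Final answer: 2/(s+6)^3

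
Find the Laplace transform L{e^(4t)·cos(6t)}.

L{e^(at)·cos(ωt)} = (s-a)/((s-a)² + ω²), so L{e^(4t)·cos(6t)} = (s-4)/((s-4)² + 36)

Final answer: (s-4)/((s-4)² + 36)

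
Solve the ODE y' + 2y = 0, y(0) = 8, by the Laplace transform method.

L{y'} + 2L{y} = 0. sY - 8 + 2Y = 0. Y(s+2) = 8. Y = 8/(s+2)

Final answer: y(t) = 8e^(-2t)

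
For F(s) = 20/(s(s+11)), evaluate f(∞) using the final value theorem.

f(∞) = lim_{s→0} s·20/(s(s+11)) = lim_{s→0} 20/(s+11) = 20/11 = 20/11

Final answer: 20/11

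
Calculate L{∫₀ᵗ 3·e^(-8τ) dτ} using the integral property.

L{∫₀ᵗ f(τ)dτ} = F(s)/s with F(s) = 3/(s+8), so L{∫₀ᵗ 3·e^(-8τ) dτ} = 3/(s(s+8))

Final answer: 3/(s(s+8))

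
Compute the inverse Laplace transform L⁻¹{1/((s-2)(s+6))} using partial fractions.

Decompose: A/(s-2) + B/(s+6). A = 1/8, B = -1/8. f(t) = (e^(2t) - e^(-6t))/8

Final answer: (e^(2t) - e^(-6t))/8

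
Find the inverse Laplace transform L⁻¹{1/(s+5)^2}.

L⁻¹{n!/(s-a)^(n+1)} = t^n·e^(at), so L⁻¹{1/(s+5)^2} = t·e^(-5t)

Final answer: t·e^(-5t)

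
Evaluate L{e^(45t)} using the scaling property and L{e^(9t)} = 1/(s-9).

Using L{f(at)} = (1/a)F(s/a) with a=5 and f(t) = e^(9t): L{e^(45t)} = (1/5) · 1/((s/5)-9) = (1/5) · 5/(s-45) = 1/(s-45)

Final answer: 1/(s-45)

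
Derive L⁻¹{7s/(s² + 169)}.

This is the form c·s/(s² + a²) with a = 13, c = 7. L⁻¹ = 7·cos(13t)

Final answer: 7·cos(13t)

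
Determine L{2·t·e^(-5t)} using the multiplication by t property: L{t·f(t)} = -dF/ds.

Using L{t^n·e^(at)} = n!/(s-a)^(n+1), L{t·e^(-5t)} = 1/(s+5)^2, so L{2·t·e^(-5t)} = 2·1/(s+5)^2 = 2/(s+5)^2

Final answer: 2/(s+5)^2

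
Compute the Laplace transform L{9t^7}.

L{9t^7} = 9 · L{t^7} = 9 · 5040/s^8 = 45360/s^8

Final answer: 45360/s^8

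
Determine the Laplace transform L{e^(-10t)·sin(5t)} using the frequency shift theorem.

Frequency shift: L{e^(at)f(t)} = F(s-a). L{e^(-10t)·sin(5t)} = 5/((s+10)² + 25)

Final answer: 5/((s+10)² + 25)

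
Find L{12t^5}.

L{t^n} = n!/s^(n+1). So L{12t^5} = 12·5!/s^6 = 1440/s^6

Final answer: 1440/s^6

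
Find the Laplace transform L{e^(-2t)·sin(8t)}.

L{e^(at)·sin(ωt)} = ω/((s-a)² + ω²), so L{e^(-2t)·sin(8t)} = 8/((s+2)² + 64)

Final answer: 8/((s+2)² + 64)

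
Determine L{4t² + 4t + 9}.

L{4t² + 4t + 9} = 4·2/s³ + 4/s² + 9/s = 8/s³ + 4/s² + 9/s

Final answer: 8/s³ + 4/s² + 9/s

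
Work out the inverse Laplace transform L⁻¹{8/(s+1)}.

L⁻¹{1/(s-a)} = e^(at), so L⁻¹{1/(s+1)} = e^(-t), and L⁻¹{8/(s+1)} = 8·e^(-t)

Final answer: 8·e^(-t)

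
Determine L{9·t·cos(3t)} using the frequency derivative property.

L{cos(3t)} = s/(s² + 9). Derivative: d/ds[s/(s² + 9)] = [(s² + 9) - s·2s]/(s² + 9)² = (9 - s²)/(s² + 9)². So L{t·cos(3t)} = -F'(s) = (s² - 9)/(s² + 9)². Then L{9·t·cos(3t)} = 9·(s² - 9)/(s² + 9)²

Final answer: 9·(s² - 9)/(s² + 9)²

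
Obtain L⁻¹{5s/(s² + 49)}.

This is the form c·s/(s² + a²) with a = 7, c = 5. L⁻¹ = 5·cos(7t)

Final answer: 5·cos(7t)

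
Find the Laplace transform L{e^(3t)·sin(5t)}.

L{e^(at)·sin(ωt)} = ω/((s-a)² + ω²), so L{e^(3t)·sin(5t)} = 5/((s-3)² + 25)

Final answer: 5/((s-3)² + 25)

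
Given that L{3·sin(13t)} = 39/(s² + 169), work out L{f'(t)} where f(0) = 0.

L{f'(t)} = s·F(s) - f(0) = s·39/(s² + 169) - 0 = 39s/(s² + 169)

Final answer: 39s/(s² + 169)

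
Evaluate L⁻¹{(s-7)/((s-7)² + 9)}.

Using frequency shift: L⁻¹{(s-a)/((s-a)² + b²)} = e^(at)cos(bt). Here a=7, b=3

Final answer: e^(7t)·cos(3t)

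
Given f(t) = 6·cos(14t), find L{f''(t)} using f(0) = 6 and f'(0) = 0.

F(s) = 6s/(s² + 196). L{f''(t)} = s²F(s) - sf(0) - f'(0) = 6s³/(s² + 196) - 6s = (6s³ - 6s(s² + 196))/(s² + 196) = -1176s/(s² + 196)

Final answer: -1176s/(s² + 196)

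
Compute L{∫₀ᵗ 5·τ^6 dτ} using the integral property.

L{∫₀ᵗ f(τ)dτ} = F(s)/s with f(t) = 5t^6. F(s) = 3600/s^7, so L{∫₀ᵗ 5·τ^6 dτ} = (3600/s^7)/s = 3600/s^8. (Check: ∫₀ᵗ 5·τ^6 dτ = 5t^7/7.)

Final answer: 3600/s^8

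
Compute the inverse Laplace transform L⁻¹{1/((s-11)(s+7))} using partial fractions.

Decompose: A/(s-11) + B/(s+7). A = 1/18, B = -1/18. f(t) = (e^(11t) - e^(-7t))/18

Final answer: (e^(11t) - e^(-7t))/18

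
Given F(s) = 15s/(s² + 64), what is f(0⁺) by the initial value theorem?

f(0⁺) = lim_{s→∞} s·15s/(s² + 64) = lim_{s→∞} 15s²/(s² + 64) = 15

Final answer: 15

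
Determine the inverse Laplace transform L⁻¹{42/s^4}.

L⁻¹{n!/s^(n+1)} = t^n with n=3. So L⁻¹{6/s^4} = t^3, and L⁻¹{42/s^4} = (42/6)·t^3 = 7·t^3

Final answer: 7·t^3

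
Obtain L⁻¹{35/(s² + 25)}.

This is the form c·a/(s² + a²) with a = 5, c = 7. L⁻¹ = 7·sin(5t)

Final answer: 7·sin(5t)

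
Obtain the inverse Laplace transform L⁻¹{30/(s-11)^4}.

L⁻¹{n!/(s-a)^(n+1)} = t^n·e^(at) with n=3, a=11. So L⁻¹{6/(s-11)^4} = t^3·e^(11t), and L⁻¹{30/(s-11)^4} = (30/6)·t^3·e^(11t) = 5·t^3·e^(11t)

Final answer: 5·t^3·e^(11t)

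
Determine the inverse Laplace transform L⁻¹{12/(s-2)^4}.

L⁻¹{n!/(s-a)^(n+1)} = t^n·e^(at) with n=3, a=2. So L⁻¹{6/(s-2)^4} = t^3·e^(2t), and L⁻¹{12/(s-2)^4} = (12/6)·t^3·e^(2t) = 2·t^3·e^(2t)

Final answer: 2·t^3·e^(2t)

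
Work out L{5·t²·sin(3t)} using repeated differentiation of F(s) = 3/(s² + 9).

F(s) = 3/(s² + 9). F'(s) = -6s/(s² + 9)². F''(s) = -6(9 - 3s²)/(s² + 9)³ = (18s² - 54)/(s² + 9)³. So L{t²·sin(3t)} = (-1)² F''(s) = (18s² - 54)/(s² + 9)³. Then L{5·t²·sin(3t)} = 5·(18s² - 54)/(s² + 9)³ = (90s² - 270)/(s² + 9)³

Final answer: (90s² - 270)/(s² + 9)³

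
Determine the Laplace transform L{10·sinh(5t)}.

L{sinh(ωt)} = ω/(s² - ω²), so L{sinh(5t)} = 5/(s² - 25). Then L{10·sinh(5t)} = 10·5/(s² - 25) = 50/(s² - 25)

Final answer: 50/(s² - 25)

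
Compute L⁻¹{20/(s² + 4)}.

This is the form c·a/(s² + a²) with a = 2, c = 10. L⁻¹ = 10·sin(2t)

Final answer: 10·sin(2t)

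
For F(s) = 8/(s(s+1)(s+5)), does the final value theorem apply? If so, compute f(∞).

Poles of sF(s) = 8/((s+1)(s+5)) are at s = -1 and s = -5, both in the left half-plane. Theorem applies. f(∞) = lim_{s→0} sF(s) = 8/(1·5) = 8/5

Final answer: 8/5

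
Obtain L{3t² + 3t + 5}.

L{3t² + 3t + 5} = 3·2/s³ + 3/s² + 5/s = 6/s³ + 3/s² + 5/s

Final answer: 6/s³ + 3/s² + 5/s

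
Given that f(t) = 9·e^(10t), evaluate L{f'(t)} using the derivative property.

f(0) = 9, F(s) = 9/(s-10). L{f'(t)} = s·F(s) - f(0) = 9s/(s-10) - 9 = (9s - 9(s-10))/(s-10) = 90/(s-10)

Final answer: 90/(s-10)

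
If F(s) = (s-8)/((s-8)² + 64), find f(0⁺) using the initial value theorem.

f(0⁺) = lim_{s→∞} sF(s) = lim_{s→∞} s(s-8)/((s-8)² + 64) = 1

Final answer: 1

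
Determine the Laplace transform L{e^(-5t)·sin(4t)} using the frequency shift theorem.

Frequency shift: L{e^(at)f(t)} = F(s-a). L{e^(-5t)·sin(4t)} = 4/((s+5)² + 16)

Final answer: 4/((s+5)² + 16)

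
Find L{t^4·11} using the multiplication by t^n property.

L{11} = 11/s. d^1/ds^1[1/s] = -1/s². d^2/ds^2[1/s] = 2/s^3. d^3/ds^3[1/s] = -6/s^4. d^4/ds^4[1/s] = 24/s^5. So L{t^4} = (-1)^{4}·24/s^5 = 24/s^5. Then L{t^4·11} = 11·24/s^5 = 264/s^5

Final answer: 264/s^5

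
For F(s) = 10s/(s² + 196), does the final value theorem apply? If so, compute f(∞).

The final value theorem requires all poles of sF(s) in the left half-plane. sF(s) = 10s²/(s² + 196) has poles at s = ±14i (imaginary axis). Theorem does NOT apply (oscillatory system).

Final answer: Not applicable (oscillatory)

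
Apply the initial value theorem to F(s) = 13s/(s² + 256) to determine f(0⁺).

f(0⁺) = lim_{s→∞} s·13s/(s² + 256) = lim_{s→∞} 13s²/(s² + 256) = 13

Final answer: 13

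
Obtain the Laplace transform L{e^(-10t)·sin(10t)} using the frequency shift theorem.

Frequency shift: L{e^(at)f(t)} = F(s-a). L{e^(-10t)·sin(10t)} = 10/((s+10)² + 100)

Final answer: 10/((s+10)² + 100)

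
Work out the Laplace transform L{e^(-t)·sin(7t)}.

L{e^(at)·sin(ωt)} = ω/((s-a)² + ω²), so L{e^(-t)·sin(7t)} = 7/((s+1)² + 49)

Final answer: 7/((s+1)² + 49)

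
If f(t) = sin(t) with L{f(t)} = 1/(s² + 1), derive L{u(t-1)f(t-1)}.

Time shift theorem: L{u(t-a)f(t-a)} = e^(-as)F(s). Here a=1, F(s) = 1/(s² + 1), so L{u(t-1)f(t-1)} = e^(-s)·1/(s² + 1)

Final answer: e^(-s)·1/(s² + 1)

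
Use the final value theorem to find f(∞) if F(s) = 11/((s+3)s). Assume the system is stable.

f(∞) = lim_{s→0} sF(s) = lim_{s→0} 11/(s+3) = 11/3

Final answer: 11/3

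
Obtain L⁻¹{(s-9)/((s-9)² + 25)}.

Using frequency shift: L⁻¹{(s-a)/((s-a)² + b²)} = e^(at)cos(bt). Here a=9, b=5

Final answer: e^(9t)·cos(5t)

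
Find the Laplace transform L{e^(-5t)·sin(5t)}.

L{e^(at)·sin(ωt)} = ω/((s-a)² + ω²), so L{e^(-5t)·sin(5t)} = 5/((s+5)² + 25)

Final answer: 5/((s+5)² + 25)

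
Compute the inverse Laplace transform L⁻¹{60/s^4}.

L⁻¹{n!/s^(n+1)} = t^n with n=3. So L⁻¹{6/s^4} = t^3, and L⁻¹{60/s^4} = (60/6)·t^3 = 10·t^3

Final answer: 10·t^3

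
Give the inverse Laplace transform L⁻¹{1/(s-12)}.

L⁻¹{1/(s-a)} = e^(at), so L⁻¹{1/(s-12)} = e^(12t)

Final answer: e^(12t)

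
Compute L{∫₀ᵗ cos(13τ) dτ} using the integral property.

L{∫₀ᵗ f(τ)dτ} = F(s)/s with F(s) = s/(s² + 169), so the result is (s/(s² + 169))/s = 1/(s² + 169)

Final answer: 1/(s² + 169)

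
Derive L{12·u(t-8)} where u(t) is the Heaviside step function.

L{u(t-a)} = e^(-as)/s. Here a=8, so L{u(t-8)} = e^(-8s)/s, and L{12·u(t-8)} = 12·e^(-8s)/s

Final answer: 12·e^(-8s)/s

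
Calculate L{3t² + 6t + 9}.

L{3t² + 6t + 9} = 3·2/s³ + 6/s² + 9/s = 6/s³ + 6/s² + 9/s

Final answer: 6/s³ + 6/s² + 9/s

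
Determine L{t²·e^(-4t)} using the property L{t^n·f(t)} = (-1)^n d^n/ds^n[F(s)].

L{e^(-4t)} = 1/(s+4). d/ds[1/(s+4)] = -1/(s+4)². d²/ds²[1/(s+4)] = 2/(s+4)³. So L{t²·e^(-4t)} = (-1)² · 2/(s+4)³ = 2/(s+4)³

Final answer: 2/(s+4)³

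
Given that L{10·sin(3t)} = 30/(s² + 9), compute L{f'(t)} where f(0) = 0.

L{f'(t)} = s·F(s) - f(0) = s·30/(s² + 9) - 0 = 30s/(s² + 9)

Final answer: 30s/(s² + 9)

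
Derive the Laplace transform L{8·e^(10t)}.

L{e^(at)} = 1/(s-a), so L{e^(10t)} = 1/(s-10). Then L{8·e^(10t)} = 8/(s-10)

Final answer: 8/(s-10)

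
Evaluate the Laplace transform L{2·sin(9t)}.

L{sin(ωt)} = ω/(s² + ω²), so L{sin(9t)} = 9/(s² + 81). Then L{2·sin(9t)} = 2·9/(s² + 81) = 18/(s² + 81)

Final answer: 18/(s² + 81)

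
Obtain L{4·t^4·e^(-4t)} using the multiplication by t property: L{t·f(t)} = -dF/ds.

Using L{t^n·e^(at)} = n!/(s-a)^(n+1), L{t^4·e^(-4t)} = 24/(s+4)^5, so L{4·t^4·e^(-4t)} = 4·24/(s+4)^5 = 96/(s+4)^5

Final answer: 96/(s+4)^5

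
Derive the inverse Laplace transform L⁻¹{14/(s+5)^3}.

L⁻¹{n!/(s-a)^(n+1)} = t^n·e^(at) with n=2, a=-5. So L⁻¹{2/(s+5)^3} = t^2·e^(-5t), and L⁻¹{14/(s+5)^3} = (14/2)·t^2·e^(-5t) = 7·t^2·e^(-5t)

Final answer: 7·t^2·e^(-5t)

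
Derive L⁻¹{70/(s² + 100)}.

This is the form c·a/(s² + a²) with a = 10, c = 7. L⁻¹ = 7·sin(10t)

Final answer: 7·sin(10t)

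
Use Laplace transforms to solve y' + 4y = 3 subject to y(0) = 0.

sY + 4Y = 3/s. Y = 3/(s(s+4)). Partial fractions: Y = 3/4/s - 3/4/(s+4)

Final answer: y(t) = 3/4(1 - e^(-4t))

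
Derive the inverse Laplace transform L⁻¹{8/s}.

L⁻¹{c/s} = c, so L⁻¹{8/s} = 8

Final answer: 8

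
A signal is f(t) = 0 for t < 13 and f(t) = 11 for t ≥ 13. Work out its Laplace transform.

f(t) = 11·u(t-13). L{u(t-13)} = e^(-13s)/s, so L{f(t)} = 11·e^(-13s)/s

Final answer: 11·e^(-13s)/s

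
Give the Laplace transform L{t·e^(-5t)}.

L{t^n·e^(at)} = n!/(s-a)^(n+1), so L{t·e^(-5t)} = 1/(s+5)^2

Final answer: 1/(s+5)^2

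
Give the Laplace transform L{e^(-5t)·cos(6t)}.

L{e^(at)·cos(ωt)} = (s-a)/((s-a)² + ω²), so L{e^(-5t)·cos(6t)} = (s+5)/((s+5)² + 36)

Final answer: (s+5)/((s+5)² + 36)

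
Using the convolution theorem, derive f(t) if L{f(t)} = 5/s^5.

5/s^5 = (5/s)·(1/s^4) = L{5}·L{t^3/6}. By convolution, f(t) = 5*t^3/6 = ∫₀ᵗ 5·τ^3/6 dτ = 5·t^4/24

Final answer: 5·t^4/24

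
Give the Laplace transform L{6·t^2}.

L{t^n} = n!/s^(n+1), so L{t^2} = 2/s^3. Then L{6·t^2} = 6·2/s^3 = 12/s^3

Final answer: 12/s^3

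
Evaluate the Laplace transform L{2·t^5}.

L{t^n} = n!/s^(n+1), so L{t^5} = 120/s^6. Then L{2·t^5} = 2·120/s^6 = 240/s^6

Final answer: 240/s^6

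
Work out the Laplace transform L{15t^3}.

L{15t^3} = 15 · L{t^3} = 15 · 6/s^4 = 90/s^4

Final answer: 90/s^4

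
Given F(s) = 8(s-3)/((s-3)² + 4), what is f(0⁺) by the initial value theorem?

f(0⁺) = lim_{s→∞} sF(s) = lim_{s→∞} 8s(s-3)/((s-3)² + 4) = 8

Final answer: 8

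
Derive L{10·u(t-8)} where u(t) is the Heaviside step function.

L{u(t-a)} = e^(-as)/s. Here a=8, so L{u(t-8)} = e^(-8s)/s, and L{10·u(t-8)} = 10·e^(-8s)/s

Final answer: 10·e^(-8s)/s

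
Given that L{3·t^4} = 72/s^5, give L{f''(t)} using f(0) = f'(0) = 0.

L{f''(t)} = s²F(s) - sf(0) - f'(0) = s²·72/s^5 - 0 - 0 = 72/s^3

Final answer: 72/s^3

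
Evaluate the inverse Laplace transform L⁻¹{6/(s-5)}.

L⁻¹{1/(s-a)} = e^(at), so L⁻¹{1/(s-5)} = e^(5t), and L⁻¹{6/(s-5)} = 6·e^(5t)

Final answer: 6·e^(5t)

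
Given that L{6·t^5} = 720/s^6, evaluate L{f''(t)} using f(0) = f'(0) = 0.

L{f''(t)} = s²F(s) - sf(0) - f'(0) = s²·720/s^6 - 0 - 0 = 720/s^4

Final answer: 720/s^4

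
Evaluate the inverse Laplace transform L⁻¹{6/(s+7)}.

L⁻¹{1/(s-a)} = e^(at), so L⁻¹{1/(s+7)} = e^(-7t), and L⁻¹{6/(s+7)} = 6·e^(-7t)

Final answer: 6·e^(-7t)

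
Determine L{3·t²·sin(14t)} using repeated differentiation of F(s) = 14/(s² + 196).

F(s) = 14/(s² + 196). F'(s) = -28s/(s² + 196)². F''(s) = -28(196 - 3s²)/(s² + 196)³ = (84s² - 5488)/(s² + 196)³. So L{t²·sin(14t)} = (-1)² F''(s) = (84s² - 5488)/(s² + 196)³. Then L{3·t²·sin(14t)} = 3·(84s² - 5488)/(s² + 196)³ = (252s² - 16464)/(s² + 196)³

Final answer: (252s² - 16464)/(s² + 196)³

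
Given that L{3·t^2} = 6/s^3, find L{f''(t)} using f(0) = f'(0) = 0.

L{f''(t)} = s²F(s) - sf(0) - f'(0) = s²·6/s^3 - 0 - 0 = 6/s

Final answer: 6/s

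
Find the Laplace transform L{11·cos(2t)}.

L{cos(ωt)} = s/(s² + ω²), so L{cos(2t)} = s/(s² + 4). Then L{11·cos(2t)} = 11·s/(s² + 4) = 11s/(s² + 4)

Final answer: 11s/(s² + 4)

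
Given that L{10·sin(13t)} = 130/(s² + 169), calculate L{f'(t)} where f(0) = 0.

L{f'(t)} = s·F(s) - f(0) = s·130/(s² + 169) - 0 = 130s/(s² + 169)

Final answer: 130s/(s² + 169)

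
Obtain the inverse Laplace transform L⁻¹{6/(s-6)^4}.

L⁻¹{n!/(s-a)^(n+1)} = t^n·e^(at), so L⁻¹{6/(s-6)^4} = t^3·e^(6t)

Final answer: t^3·e^(6t)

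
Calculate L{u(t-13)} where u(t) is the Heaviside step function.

L{u(t-a)} = e^(-as)/s. Here a=13, so L{u(t-13)} = e^(-13s)/s

Final answer: e^(-13s)/s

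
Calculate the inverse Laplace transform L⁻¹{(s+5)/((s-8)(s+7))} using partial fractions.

Using partial fractions, f(t) = (13e^(8t) + 2e^(-7t))/15

Final answer: (13e^(8t) + 2e^(-7t))/15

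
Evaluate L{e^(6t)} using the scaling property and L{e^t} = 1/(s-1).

Using L{f(at)} = (1/a)F(s/a) with a=6 and f(t) = e^t: L{e^(6t)} = (1/6) · 1/((s/6)-1) = (1/6) · 6/(s-6) = 1/(s-6)

Final answer: 1/(s-6)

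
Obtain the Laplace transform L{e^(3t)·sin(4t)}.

L{e^(at)·sin(ωt)} = ω/((s-a)² + ω²), so L{e^(3t)·sin(4t)} = 4/((s-3)² + 16)

Final answer: 4/((s-3)² + 16)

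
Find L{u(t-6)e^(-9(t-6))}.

u(t-a)f(t-a) with f(t)=e^(-9t). L{e^(-9t)} = 1/(s+9). By time shift: e^(-6s)/(s+9)

Final answer: e^(-6s)/(s+9)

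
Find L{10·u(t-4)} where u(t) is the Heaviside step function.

L{u(t-a)} = e^(-as)/s. Here a=4, so L{u(t-4)} = e^(-4s)/s, and L{10·u(t-4)} = 10·e^(-4s)/s

Final answer: 10·e^(-4s)/s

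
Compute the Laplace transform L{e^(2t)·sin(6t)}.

L{e^(at)·sin(ωt)} = ω/((s-a)² + ω²), so L{e^(2t)·sin(6t)} = 6/((s-2)² + 36)

Final answer: 6/((s-2)² + 36)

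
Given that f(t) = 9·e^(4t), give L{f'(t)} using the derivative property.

f(0) = 9, F(s) = 9/(s-4). L{f'(t)} = s·F(s) - f(0) = 9s/(s-4) - 9 = (9s - 9(s-4))/(s-4) = 36/(s-4)

Final answer: 36/(s-4)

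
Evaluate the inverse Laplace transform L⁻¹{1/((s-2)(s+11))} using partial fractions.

Decompose: A/(s-2) + B/(s+11). A = 1/13, B = -1/13. f(t) = (e^(2t) - e^(-11t))/13

Final answer: (e^(2t) - e^(-11t))/13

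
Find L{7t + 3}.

L{7t + 3} = 7·L{t} + 3·L{1} = 7/s² + 3/s

Final answer: 7/s² + 3/s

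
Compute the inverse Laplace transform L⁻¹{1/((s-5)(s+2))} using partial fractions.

Decompose: A/(s-5) + B/(s+2). A = 1/7, B = -1/7. f(t) = (e^(5t) - e^(-2t))/7

Final answer: (e^(5t) - e^(-2t))/7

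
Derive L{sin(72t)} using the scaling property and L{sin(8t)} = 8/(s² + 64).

Using L{f(at)} = (1/a)F(s/a) with a=9: L{sin(72t)} = (1/9) · 8/((s/9)² + 64) = (1/9) · 8·81/(s² + 5184) = 72/(s² + 5184)

Final answer: 72/(s² + 5184)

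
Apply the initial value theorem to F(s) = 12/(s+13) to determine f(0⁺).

f(0⁺) = lim_{s→∞} s·12/(s+13) = lim_{s→∞} 12s/(s+13) = 12

Final answer: 12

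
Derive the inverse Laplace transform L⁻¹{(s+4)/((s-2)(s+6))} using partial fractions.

Using partial fractions, f(t) = (6e^(2t) + 2e^(-6t))/8

Final answer: (6e^(2t) + 2e^(-6t))/8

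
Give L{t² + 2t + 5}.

L{t² + 2t + 5} = 2/s³ + 2/s² + 5/s = 2/s³ + 2/s² + 5/s

Final answer: 2/s³ + 2/s² + 5/s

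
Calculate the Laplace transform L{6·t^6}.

L{t^n} = n!/s^(n+1), so L{t^6} = 720/s^7. Then L{6·t^6} = 6·720/s^7 = 4320/s^7

Final answer: 4320/s^7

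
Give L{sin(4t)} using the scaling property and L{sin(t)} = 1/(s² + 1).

Using L{f(at)} = (1/a)F(s/a) with a=4: L{sin(4t)} = (1/4) · 1/((s/4)² + 1) = (1/4) · 1·16/(s² + 16) = 4/(s² + 16)

Final answer: 4/(s² + 16)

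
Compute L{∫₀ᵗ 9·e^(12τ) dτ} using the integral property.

L{∫₀ᵗ f(τ)dτ} = F(s)/s with F(s) = 9/(s-12), so L{∫₀ᵗ 9·e^(12τ) dτ} = 9/(s(s-12))

Final answer: 9/(s(s-12))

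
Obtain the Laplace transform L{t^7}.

L{t^n} = n!/s^(n+1), so L{t^7} = 5040/s^8

Final answer: 5040/s^8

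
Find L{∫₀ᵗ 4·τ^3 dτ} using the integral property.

L{∫₀ᵗ f(τ)dτ} = F(s)/s with f(t) = 4t^3. F(s) = 24/s^4, so L{∫₀ᵗ 4·τ^3 dτ} = (24/s^4)/s = 24/s^5. (Check: ∫₀ᵗ 4·τ^3 dτ = 4t^4/4.)

Final answer: 24/s^5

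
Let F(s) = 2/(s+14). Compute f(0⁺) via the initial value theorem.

f(0⁺) = lim_{s→∞} s·2/(s+14) = lim_{s→∞} 2s/(s+14) = 2

Final answer: 2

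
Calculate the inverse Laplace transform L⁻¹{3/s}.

L⁻¹{c/s} = c, so L⁻¹{3/s} = 3

Final answer: 3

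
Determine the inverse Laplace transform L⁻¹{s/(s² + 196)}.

L⁻¹{s/(s² + 196)} = cos(14t)

Final answer: cos(14t)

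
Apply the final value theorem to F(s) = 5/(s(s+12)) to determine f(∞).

f(∞) = lim_{s→0} s·5/(s(s+12)) = lim_{s→0} 5/(s+12) = 5/12 = 5/12

Final answer: 5/12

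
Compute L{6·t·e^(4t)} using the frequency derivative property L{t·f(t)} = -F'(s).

L{e^(4t)} = 1/(s-4). By frequency derivative: L{t·e^(4t)} = -d/ds[1/(s-4)] = -(-1)/(s-4)² = 1/(s-4)². Then L{6·t·e^(4t)} = 6·1/(s-4)² = 6/(s-4)²

Final answer: 6/(s-4)²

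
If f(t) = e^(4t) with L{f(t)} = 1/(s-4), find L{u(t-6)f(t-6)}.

Time shift theorem: L{u(t-a)f(t-a)} = e^(-as)F(s). Here a=6, F(s) = 1/(s-4), so L{u(t-6)f(t-6)} = e^(-6s)·1/(s-4)

Final answer: e^(-6s)·1/(s-4)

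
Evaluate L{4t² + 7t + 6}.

L{4t² + 7t + 6} = 4·2/s³ + 7/s² + 6/s = 8/s³ + 7/s² + 6/s

Final answer: 8/s³ + 7/s² + 6/s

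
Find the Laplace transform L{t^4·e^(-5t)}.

L{t^n·e^(at)} = n!/(s-a)^(n+1), so L{t^4·e^(-5t)} = 24/(s+5)^5

Final answer: 24/(s+5)^5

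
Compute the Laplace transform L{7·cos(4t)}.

L{cos(ωt)} = s/(s² + ω²), so L{cos(4t)} = s/(s² + 16). Then L{7·cos(4t)} = 7·s/(s² + 16) = 7s/(s² + 16)

Final answer: 7s/(s² + 16)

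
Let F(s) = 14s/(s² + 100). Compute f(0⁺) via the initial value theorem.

f(0⁺) = lim_{s→∞} s·14s/(s² + 100) = lim_{s→∞} 14s²/(s² + 100) = 14

Final answer: 14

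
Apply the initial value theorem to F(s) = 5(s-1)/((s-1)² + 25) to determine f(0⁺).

f(0⁺) = lim_{s→∞} sF(s) = lim_{s→∞} 5s(s-1)/((s-1)² + 25) = 5

Final answer: 5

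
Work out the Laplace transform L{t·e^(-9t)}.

L{t^n·e^(at)} = n!/(s-a)^(n+1), so L{t·e^(-9t)} = 1/(s+9)^2

Final answer: 1/(s+9)^2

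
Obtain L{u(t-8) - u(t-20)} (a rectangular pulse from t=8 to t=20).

L{u(t-a)} = e^(-as)/s. L{u(t-8) - u(t-20)} = (e^(-8s) - e^(-20s))/s

Final answer: (e^(-8s) - e^(-20s))/s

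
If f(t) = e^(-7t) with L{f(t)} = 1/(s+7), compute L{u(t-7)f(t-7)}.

Time shift theorem: L{u(t-a)f(t-a)} = e^(-as)F(s). Here a=7, F(s) = 1/(s+7), so L{u(t-7)f(t-7)} = e^(-7s)·1/(s+7)

Final answer: e^(-7s)·1/(s+7)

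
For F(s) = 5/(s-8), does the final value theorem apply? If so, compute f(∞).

sF(s) = 5s/(s-8) has a pole at s = 8 in the right half-plane. Theorem does NOT apply (unstable system; f(t) = 5·e^(8t) grows without bound).

Final answer: Not applicable (unstable)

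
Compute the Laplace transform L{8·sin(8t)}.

L{sin(ωt)} = ω/(s² + ω²), so L{sin(8t)} = 8/(s² + 64). Then L{8·sin(8t)} = 8·8/(s² + 64) = 64/(s² + 64)

Final answer: 64/(s² + 64)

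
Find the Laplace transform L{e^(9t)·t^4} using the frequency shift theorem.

L{e^(at)·t^n} = n!/(s-a)^(n+1), so L{e^(9t)·t^4} = 24/(s-9)^5

Final answer: 24/(s-9)^5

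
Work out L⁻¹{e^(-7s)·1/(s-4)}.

L⁻¹{1/(s-4)} = e^(4t). By the time shift theorem, L⁻¹{e^(-as)F(s)} = u(t-a)f(t-a) with a=7, so L⁻¹{e^(-7s)·1/(s-4)} = u(t-7)·e^(4(t-7))

Final answer: u(t-7)·e^(4(t-7))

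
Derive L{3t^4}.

L{t^n} = n!/s^(n+1). So L{3t^4} = 3·4!/s^5 = 72/s^5

Final answer: 72/s^5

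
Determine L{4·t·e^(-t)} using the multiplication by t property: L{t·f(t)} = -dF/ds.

Using L{t^n·e^(at)} = n!/(s-a)^(n+1), L{t·e^(-t)} = 1/(s+1)^2, so L{4·t·e^(-t)} = 4·1/(s+1)^2 = 4/(s+1)^2

Final answer: 4/(s+1)^2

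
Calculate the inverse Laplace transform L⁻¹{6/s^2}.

L⁻¹{n!/s^(n+1)} = t^n with n=1. So L⁻¹{1/s^2} = t, and L⁻¹{6/s^2} = (6/1)·t = 6·t

Final answer: 6·t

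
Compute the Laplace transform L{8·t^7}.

L{t^n} = n!/s^(n+1), so L{t^7} = 5040/s^8. Then L{8·t^7} = 8·5040/s^8 = 40320/s^8

Final answer: 40320/s^8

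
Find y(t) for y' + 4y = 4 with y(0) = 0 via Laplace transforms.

sY + 4Y = 4/s. Y = 4/(s(s+4)). Partial fractions: Y = 1/s - 1/(s+4)

Final answer: y(t) = (1 - e^(-4t))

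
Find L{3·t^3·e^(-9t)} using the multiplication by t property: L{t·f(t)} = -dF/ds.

Using L{t^n·e^(at)} = n!/(s-a)^(n+1), L{t^3·e^(-9t)} = 6/(s+9)^4, so L{3·t^3·e^(-9t)} = 3·6/(s+9)^4 = 18/(s+9)^4

Final answer: 18/(s+9)^4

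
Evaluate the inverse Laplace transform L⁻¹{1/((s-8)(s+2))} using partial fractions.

Decompose: A/(s-8) + B/(s+2). A = 1/10, B = -1/10. f(t) = (e^(8t) - e^(-2t))/10

Final answer: (e^(8t) - e^(-2t))/10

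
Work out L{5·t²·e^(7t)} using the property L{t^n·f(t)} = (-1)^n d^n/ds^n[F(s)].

L{e^(7t)} = 1/(s-7). d/ds[1/(s-7)] = -1/(s-7)². d²/ds²[1/(s-7)] = 2/(s-7)³. So L{t²·e^(7t)} = (-1)² · 2/(s-7)³ = 2/(s-7)³. Then L{5·t²·e^(7t)} = 5·2/(s-7)³ = 10/(s-7)³

Final answer: 10/(s-7)³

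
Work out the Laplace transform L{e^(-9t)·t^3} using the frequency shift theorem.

L{e^(at)·t^n} = n!/(s-a)^(n+1), so L{e^(-9t)·t^3} = 6/(s+9)^4

Final answer: 6/(s+9)^4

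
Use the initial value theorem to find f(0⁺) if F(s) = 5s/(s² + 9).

f(0⁺) = lim_{s→∞} s·5s/(s² + 9) = lim_{s→∞} 5s²/(s² + 9) = 5

Final answer: 5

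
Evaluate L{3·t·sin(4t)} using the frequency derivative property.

L{sin(4t)} = 4/(s² + 16). By L{t·f(t)} = -F'(s): -d/ds[4/(s² + 16)] = -(4)·(-2s)/(s² + 16)² = 8s/(s² + 16)². Then L{3·t·sin(4t)} = 3·8s/(s² + 16)² = 24s/(s² + 16)²

Final answer: 24s/(s² + 16)²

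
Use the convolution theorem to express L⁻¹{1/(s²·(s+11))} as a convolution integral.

1/(s²·(s+11)) = (1/s^2)·(1/(s+11)) = L{t}·L{e^(-11t)}. So f(t) = t*e^(-11t) = ∫₀ᵗ τ·e^(-11(t-τ)) dτ

Final answer: ∫₀ᵗ τ·e^(-11(t-τ)) dτ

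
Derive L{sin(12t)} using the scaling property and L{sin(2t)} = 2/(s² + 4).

Using L{f(at)} = (1/a)F(s/a) with a=6: L{sin(12t)} = (1/6) · 2/((s/6)² + 4) = (1/6) · 2·36/(s² + 144) = 12/(s² + 144)

Final answer: 12/(s² + 144)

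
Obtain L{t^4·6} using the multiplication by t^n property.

L{6} = 6/s. d^1/ds^1[1/s] = -1/s². d^2/ds^2[1/s] = 2/s^3. d^3/ds^3[1/s] = -6/s^4. d^4/ds^4[1/s] = 24/s^5. So L{t^4} = (-1)^{4}·24/s^5 = 24/s^5. Then L{t^4·6} = 6·24/s^5 = 144/s^5

Final answer: 144/s^5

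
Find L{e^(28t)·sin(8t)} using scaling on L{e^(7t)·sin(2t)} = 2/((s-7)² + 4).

Scaling with a=4: L{e^(28t)·sin(8t)} = (1/4) · 2/((s/4-7)² + 4). Simplifying: 8/((s-28)² + 64)

Final answer: 8/((s-28)² + 64)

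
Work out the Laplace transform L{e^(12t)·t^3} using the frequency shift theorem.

L{e^(at)·t^n} = n!/(s-a)^(n+1), so L{e^(12t)·t^3} = 6/(s-12)^4

Final answer: 6/(s-12)^4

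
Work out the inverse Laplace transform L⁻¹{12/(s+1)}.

L⁻¹{1/(s-a)} = e^(at), so L⁻¹{1/(s+1)} = e^(-t), and L⁻¹{12/(s+1)} = 12·e^(-t)

Final answer: 12·e^(-t)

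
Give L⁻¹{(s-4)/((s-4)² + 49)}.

Using frequency shift: L⁻¹{(s-a)/((s-a)² + b²)} = e^(at)cos(bt). Here a=4, b=7

Final answer: e^(4t)·cos(7t)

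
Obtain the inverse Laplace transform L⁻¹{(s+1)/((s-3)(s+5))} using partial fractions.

Using partial fractions, f(t) = (4e^(3t) + 4e^(-5t))/8

Final answer: (4e^(3t) + 4e^(-5t))/8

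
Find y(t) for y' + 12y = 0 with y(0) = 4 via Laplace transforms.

L{y'} + 12L{y} = 0. sY - 4 + 12Y = 0. Y(s+12) = 4. Y = 4/(s+12)

Final answer: y(t) = 4e^(-12t)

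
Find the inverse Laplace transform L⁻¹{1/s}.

L⁻¹{c/s} = c, so L⁻¹{1/s} = 1

Final answer: 1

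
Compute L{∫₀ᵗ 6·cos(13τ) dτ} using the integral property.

L{∫₀ᵗ f(τ)dτ} = F(s)/s with F(s) = 6s/(s² + 169), so the result is (6s/(s² + 169))/s = 6/(s² + 169)

Final answer: 6/(s² + 169)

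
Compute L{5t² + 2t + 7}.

L{5t² + 2t + 7} = 5·2/s³ + 2/s² + 7/s = 10/s³ + 2/s² + 7/s

Final answer: 10/s³ + 2/s² + 7/s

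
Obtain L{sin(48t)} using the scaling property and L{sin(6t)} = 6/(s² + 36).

Using L{f(at)} = (1/a)F(s/a) with a=8: L{sin(48t)} = (1/8) · 6/((s/8)² + 36) = (1/8) · 6·64/(s² + 2304) = 48/(s² + 2304)

Final answer: 48/(s² + 2304)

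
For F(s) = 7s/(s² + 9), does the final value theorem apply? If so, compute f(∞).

The final value theorem requires all poles of sF(s) in the left half-plane. sF(s) = 7s²/(s² + 9) has poles at s = ±3i (imaginary axis). Theorem does NOT apply (oscillatory system).

Final answer: Not applicable (oscillatory)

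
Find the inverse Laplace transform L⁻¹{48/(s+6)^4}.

L⁻¹{n!/(s-a)^(n+1)} = t^n·e^(at) with n=3, a=-6. So L⁻¹{6/(s+6)^4} = t^3·e^(-6t), and L⁻¹{48/(s+6)^4} = (48/6)·t^3·e^(-6t) = 8·t^3·e^(-6t)

Final answer: 8·t^3·e^(-6t)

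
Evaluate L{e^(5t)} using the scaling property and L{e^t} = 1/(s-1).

Using L{f(at)} = (1/a)F(s/a) with a=5 and f(t) = e^t: L{e^(5t)} = (1/5) · 1/((s/5)-1) = (1/5) · 5/(s-5) = 1/(s-5)

Final answer: 1/(s-5)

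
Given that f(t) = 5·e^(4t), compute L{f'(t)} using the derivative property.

f(0) = 5, F(s) = 5/(s-4). L{f'(t)} = s·F(s) - f(0) = 5s/(s-4) - 5 = (5s - 5(s-4))/(s-4) = 20/(s-4)

Final answer: 20/(s-4)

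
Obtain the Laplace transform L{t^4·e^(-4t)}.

L{t^n·e^(at)} = n!/(s-a)^(n+1), so L{t^4·e^(-4t)} = 24/(s+4)^5

Final answer: 24/(s+4)^5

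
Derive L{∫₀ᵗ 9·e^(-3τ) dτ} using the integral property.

L{∫₀ᵗ f(τ)dτ} = F(s)/s with F(s) = 9/(s+3), so L{∫₀ᵗ 9·e^(-3τ) dτ} = 9/(s(s+3))

Final answer: 9/(s(s+3))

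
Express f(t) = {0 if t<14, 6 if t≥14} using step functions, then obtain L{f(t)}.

f(t) = 6·u(t-14). L{u(t-14)} = e^(-14s)/s, so L{f(t)} = 6·e^(-14s)/s

Final answer: 6·e^(-14s)/s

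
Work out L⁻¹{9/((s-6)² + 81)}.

Form: b/((s-a)² + b²) → e^(at)sin(bt). With a=6, b=9

Final answer: e^(6t)·sin(9t)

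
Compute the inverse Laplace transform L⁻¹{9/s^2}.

L⁻¹{n!/s^(n+1)} = t^n with n=1. So L⁻¹{1/s^2} = t, and L⁻¹{9/s^2} = (9/1)·t = 9·t

Final answer: 9·t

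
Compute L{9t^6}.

L{t^n} = n!/s^(n+1). So L{9t^6} = 9·6!/s^7 = 6480/s^7

Final answer: 6480/s^7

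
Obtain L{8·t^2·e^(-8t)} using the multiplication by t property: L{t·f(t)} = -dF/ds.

Using L{t^n·e^(at)} = n!/(s-a)^(n+1), L{t^2·e^(-8t)} = 2/(s+8)^3, so L{8·t^2·e^(-8t)} = 8·2/(s+8)^3 = 16/(s+8)^3

Final answer: 16/(s+8)^3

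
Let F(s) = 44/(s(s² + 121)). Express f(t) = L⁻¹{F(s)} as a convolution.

44/(s(s² + 121)) = (1/s)·(44/(s² + 121)) = L{1}·L{4·sin(11t)}. So f(t) = 1*(4·sin(11t)) = ∫₀ᵗ 4·sin(11τ) dτ

Final answer: ∫₀ᵗ 4·sin(11τ) dτ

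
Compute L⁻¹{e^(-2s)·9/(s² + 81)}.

L⁻¹{9/(s² + 81)} = sin(9t). By the time shift theorem, L⁻¹{e^(-as)F(s)} = u(t-a)f(t-a) with a=2, so L⁻¹{e^(-2s)·9/(s² + 81)} = u(t-2)·sin(9(t-2))

Final answer: u(t-2)·sin(9(t-2))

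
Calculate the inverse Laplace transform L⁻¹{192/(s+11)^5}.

L⁻¹{n!/(s-a)^(n+1)} = t^n·e^(at) with n=4, a=-11. So L⁻¹{24/(s+11)^5} = t^4·e^(-11t), and L⁻¹{192/(s+11)^5} = (192/24)·t^4·e^(-11t) = 8·t^4·e^(-11t)

Final answer: 8·t^4·e^(-11t)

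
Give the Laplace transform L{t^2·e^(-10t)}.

L{t^n·e^(at)} = n!/(s-a)^(n+1), so L{t^2·e^(-10t)} = 2/(s+10)^3

Final answer: 2/(s+10)^3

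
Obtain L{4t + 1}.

L{4t + 1} = 4·L{t} + L{1} = 4/s² + 1/s

Final answer: 4/s² + 1/s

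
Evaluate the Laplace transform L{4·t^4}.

L{t^n} = n!/s^(n+1), so L{t^4} = 24/s^5. Then L{4·t^4} = 4·24/s^5 = 96/s^5

Final answer: 96/s^5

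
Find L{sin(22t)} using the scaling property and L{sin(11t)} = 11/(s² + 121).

Using L{f(at)} = (1/a)F(s/a) with a=2: L{sin(22t)} = (1/2) · 11/((s/2)² + 121) = (1/2) · 11·4/(s² + 484) = 22/(s² + 484)

Final answer: 22/(s² + 484)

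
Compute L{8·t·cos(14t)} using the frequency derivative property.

L{cos(14t)} = s/(s² + 196). Derivative: d/ds[s/(s² + 196)] = [(s² + 196) - s·2s]/(s² + 196)² = (196 - s²)/(s² + 196)². So L{t·cos(14t)} = -F'(s) = (s² - 196)/(s² + 196)². Then L{8·t·cos(14t)} = 8·(s² - 196)/(s² + 196)²

Final answer: 8·(s² - 196)/(s² + 196)²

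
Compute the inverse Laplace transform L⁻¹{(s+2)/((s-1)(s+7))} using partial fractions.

Using partial fractions, f(t) = (3e^t + 5e^(-7t))/8

Final answer: (3e^t + 5e^(-7t))/8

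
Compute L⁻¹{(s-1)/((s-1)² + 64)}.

Using frequency shift: L⁻¹{(s-a)/((s-a)² + b²)} = e^(at)cos(bt). Here a=1, b=8

Final answer: e^t·cos(8t)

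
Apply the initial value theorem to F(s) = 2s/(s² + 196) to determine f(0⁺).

f(0⁺) = lim_{s→∞} s·2s/(s² + 196) = lim_{s→∞} 2s²/(s² + 196) = 2

Final answer: 2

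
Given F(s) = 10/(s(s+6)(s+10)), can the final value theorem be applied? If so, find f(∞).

Poles of sF(s) = 10/((s+6)(s+10)) are at s = -6 and s = -10, both in the left half-plane. Theorem applies. f(∞) = lim_{s→0} sF(s) = 10/(6·10) = 1/6

Final answer: 1/6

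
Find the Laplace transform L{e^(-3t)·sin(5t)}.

L{e^(at)·sin(ωt)} = ω/((s-a)² + ω²), so L{e^(-3t)·sin(5t)} = 5/((s+3)² + 25)

Final answer: 5/((s+3)² + 25)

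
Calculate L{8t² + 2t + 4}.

L{8t² + 2t + 4} = 8·2/s³ + 2/s² + 4/s = 16/s³ + 2/s² + 4/s

Final answer: 16/s³ + 2/s² + 4/s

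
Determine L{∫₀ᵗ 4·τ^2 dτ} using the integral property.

L{∫₀ᵗ f(τ)dτ} = F(s)/s with f(t) = 4t^2. F(s) = 8/s^3, so L{∫₀ᵗ 4·τ^2 dτ} = (8/s^3)/s = 8/s^4. (Check: ∫₀ᵗ 4·τ^2 dτ = 4t^3/3.)

Final answer: 8/s^4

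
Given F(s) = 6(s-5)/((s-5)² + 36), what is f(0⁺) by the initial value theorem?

f(0⁺) = lim_{s→∞} sF(s) = lim_{s→∞} 6s(s-5)/((s-5)² + 36) = 6

Final answer: 6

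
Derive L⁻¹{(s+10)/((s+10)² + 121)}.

Using frequency shift: L⁻¹{(s-a)/((s-a)² + b²)} = e^(at)cos(bt). Here a=-10, b=11

Final answer: e^(-10t)·cos(11t)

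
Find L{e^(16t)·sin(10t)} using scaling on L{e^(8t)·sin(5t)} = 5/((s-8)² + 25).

Scaling with a=2: L{e^(16t)·sin(10t)} = (1/2) · 5/((s/2-8)² + 25). Simplifying: 10/((s-16)² + 100)

Final answer: 10/((s-16)² + 100)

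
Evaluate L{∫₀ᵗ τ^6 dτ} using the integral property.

L{∫₀ᵗ f(τ)dτ} = F(s)/s with f(t) = t^6. F(s) = 720/s^7, so L{∫₀ᵗ τ^6 dτ} = (720/s^7)/s = 720/s^8. (Check: ∫₀ᵗ τ^6 dτ = t^7/7.)

Final answer: 720/s^8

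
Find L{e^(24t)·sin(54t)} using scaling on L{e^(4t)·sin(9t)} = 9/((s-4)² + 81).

Scaling with a=6: L{e^(24t)·sin(54t)} = (1/6) · 9/((s/6-4)² + 81). Simplifying: 54/((s-24)² + 2916)

Final answer: 54/((s-24)² + 2916)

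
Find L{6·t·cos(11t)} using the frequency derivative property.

L{cos(11t)} = s/(s² + 121). Derivative: d/ds[s/(s² + 121)] = [(s² + 121) - s·2s]/(s² + 121)² = (121 - s²)/(s² + 121)². So L{t·cos(11t)} = -F'(s) = (s² - 121)/(s² + 121)². Then L{6·t·cos(11t)} = 6·(s² - 121)/(s² + 121)²

Final answer: 6·(s² - 121)/(s² + 121)²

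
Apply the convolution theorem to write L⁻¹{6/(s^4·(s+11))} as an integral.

6/(s^4·(s+11)) = (6/s^4)·(1/(s+11)) = L{t^3}·L{e^(-11t)}. So f(t) = t^3*e^(-11t) = ∫₀ᵗ τ^3·e^(-11(t-τ)) dτ

Final answer: ∫₀ᵗ τ^3·e^(-11(t-τ)) dτ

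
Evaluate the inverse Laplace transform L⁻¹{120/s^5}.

L⁻¹{n!/s^(n+1)} = t^n with n=4. So L⁻¹{24/s^5} = t^4, and L⁻¹{120/s^5} = (120/24)·t^4 = 5·t^4

Final answer: 5·t^4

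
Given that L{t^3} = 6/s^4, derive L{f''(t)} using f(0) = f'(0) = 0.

L{f''(t)} = s²F(s) - sf(0) - f'(0) = s²·6/s^4 - 0 - 0 = 6/s^2

Final answer: 6/s^2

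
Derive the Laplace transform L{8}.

L{8} = 8 · L{1} = 8/s

Final answer: 8/s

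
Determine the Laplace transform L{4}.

L{4} = 4 · L{1} = 4/s

Final answer: 4/s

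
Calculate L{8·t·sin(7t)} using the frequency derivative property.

L{sin(7t)} = 7/(s² + 49). By L{t·f(t)} = -F'(s): -d/ds[7/(s² + 49)] = -(7)·(-2s)/(s² + 49)² = 14s/(s² + 49)². Then L{8·t·sin(7t)} = 8·14s/(s² + 49)² = 112s/(s² + 49)²

Final answer: 112s/(s² + 49)²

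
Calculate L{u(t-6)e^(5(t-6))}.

u(t-a)f(t-a) with f(t)=e^(5t). L{e^(5t)} = 1/(s-5). By time shift: e^(-6s)/(s-5)

Final answer: e^(-6s)/(s-5)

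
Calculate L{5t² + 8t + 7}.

L{5t² + 8t + 7} = 5·2/s³ + 8/s² + 7/s = 10/s³ + 8/s² + 7/s

Final answer: 10/s³ + 8/s² + 7/s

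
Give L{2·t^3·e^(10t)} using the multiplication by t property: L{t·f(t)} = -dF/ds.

Using L{t^n·e^(at)} = n!/(s-a)^(n+1), L{t^3·e^(10t)} = 6/(s-10)^4, so L{2·t^3·e^(10t)} = 2·6/(s-10)^4 = 12/(s-10)^4

Final answer: 12/(s-10)^4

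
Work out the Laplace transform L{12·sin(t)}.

L{sin(ωt)} = ω/(s² + ω²), so L{sin(t)} = 1/(s² + 1). Then L{12·sin(t)} = 12·1/(s² + 1) = 12/(s² + 1)

Final answer: 12/(s² + 1)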